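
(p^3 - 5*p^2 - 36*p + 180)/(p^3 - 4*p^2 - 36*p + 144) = (p - 5)/(p - 4)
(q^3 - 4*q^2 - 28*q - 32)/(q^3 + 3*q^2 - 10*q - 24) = (q^2 - 6*q - 16)/(q^2 + q - 12)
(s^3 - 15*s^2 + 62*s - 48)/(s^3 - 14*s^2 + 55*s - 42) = (s - 8)/(s - 7)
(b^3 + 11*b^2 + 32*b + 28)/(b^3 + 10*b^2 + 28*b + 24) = (b + 7)/(b + 6)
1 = 1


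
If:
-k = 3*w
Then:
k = -3*w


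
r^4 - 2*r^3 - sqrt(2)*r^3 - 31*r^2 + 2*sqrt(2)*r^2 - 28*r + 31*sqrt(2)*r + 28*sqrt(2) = (r - 7)*(r + 1)*(r + 4)*(r - sqrt(2))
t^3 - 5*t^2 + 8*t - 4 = (t - 2)^2*(t - 1)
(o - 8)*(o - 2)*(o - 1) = o^3 - 11*o^2 + 26*o - 16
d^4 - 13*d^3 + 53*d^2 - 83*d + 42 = (d - 7)*(d - 3)*(d - 2)*(d - 1)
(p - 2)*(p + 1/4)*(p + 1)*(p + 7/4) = p^4 + p^3 - 57*p^2/16 - 71*p/16 - 7/8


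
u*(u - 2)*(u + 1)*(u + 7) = u^4 + 6*u^3 - 9*u^2 - 14*u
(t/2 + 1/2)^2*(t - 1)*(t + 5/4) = t^4/4 + 9*t^3/16 + t^2/16 - 9*t/16 - 5/16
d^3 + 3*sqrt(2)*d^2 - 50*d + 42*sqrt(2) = (d - 3*sqrt(2))*(d - sqrt(2))*(d + 7*sqrt(2))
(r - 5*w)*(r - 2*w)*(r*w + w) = r^3*w - 7*r^2*w^2 + r^2*w + 10*r*w^3 - 7*r*w^2 + 10*w^3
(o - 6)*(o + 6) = o^2 - 36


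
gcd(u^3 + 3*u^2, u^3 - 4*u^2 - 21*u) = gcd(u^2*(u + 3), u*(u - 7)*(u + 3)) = u^2 + 3*u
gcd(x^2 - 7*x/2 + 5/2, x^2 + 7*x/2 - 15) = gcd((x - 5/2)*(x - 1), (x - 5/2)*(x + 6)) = x - 5/2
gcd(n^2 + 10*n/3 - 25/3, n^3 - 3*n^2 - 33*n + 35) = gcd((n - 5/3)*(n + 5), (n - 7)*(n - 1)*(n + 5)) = n + 5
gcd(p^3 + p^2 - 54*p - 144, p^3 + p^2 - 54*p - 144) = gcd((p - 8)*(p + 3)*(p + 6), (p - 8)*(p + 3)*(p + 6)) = p^3 + p^2 - 54*p - 144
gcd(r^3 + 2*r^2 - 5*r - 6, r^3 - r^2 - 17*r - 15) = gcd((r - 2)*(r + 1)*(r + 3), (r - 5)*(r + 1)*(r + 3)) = r^2 + 4*r + 3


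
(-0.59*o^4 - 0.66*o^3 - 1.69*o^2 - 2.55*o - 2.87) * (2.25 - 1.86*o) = 1.0974*o^5 - 0.0998999999999999*o^4 + 1.6584*o^3 + 0.940500000000001*o^2 - 0.399299999999999*o - 6.4575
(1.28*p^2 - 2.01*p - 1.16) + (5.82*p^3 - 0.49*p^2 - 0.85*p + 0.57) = 5.82*p^3 + 0.79*p^2 - 2.86*p - 0.59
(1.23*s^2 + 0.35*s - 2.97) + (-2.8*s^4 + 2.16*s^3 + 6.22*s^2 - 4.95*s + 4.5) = -2.8*s^4 + 2.16*s^3 + 7.45*s^2 - 4.6*s + 1.53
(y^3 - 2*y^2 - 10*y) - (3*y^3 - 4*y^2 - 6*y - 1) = -2*y^3 + 2*y^2 - 4*y + 1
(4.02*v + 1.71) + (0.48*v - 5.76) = 4.5*v - 4.05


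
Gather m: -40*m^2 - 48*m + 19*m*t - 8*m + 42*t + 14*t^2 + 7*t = -40*m^2 + m*(19*t - 56) + 14*t^2 + 49*t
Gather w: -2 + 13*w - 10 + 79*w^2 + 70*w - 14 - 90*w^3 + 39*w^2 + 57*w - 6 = -90*w^3 + 118*w^2 + 140*w - 32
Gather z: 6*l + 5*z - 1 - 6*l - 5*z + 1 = 0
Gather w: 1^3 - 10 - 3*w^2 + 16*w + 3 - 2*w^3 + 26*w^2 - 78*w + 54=-2*w^3 + 23*w^2 - 62*w + 48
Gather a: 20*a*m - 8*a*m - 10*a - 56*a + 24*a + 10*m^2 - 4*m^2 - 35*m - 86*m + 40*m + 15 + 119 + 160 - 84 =a*(12*m - 42) + 6*m^2 - 81*m + 210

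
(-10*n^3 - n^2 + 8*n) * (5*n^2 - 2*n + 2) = -50*n^5 + 15*n^4 + 22*n^3 - 18*n^2 + 16*n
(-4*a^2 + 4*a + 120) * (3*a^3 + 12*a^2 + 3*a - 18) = -12*a^5 - 36*a^4 + 396*a^3 + 1524*a^2 + 288*a - 2160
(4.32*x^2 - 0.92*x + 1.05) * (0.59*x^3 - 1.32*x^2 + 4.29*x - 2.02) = 2.5488*x^5 - 6.2452*x^4 + 20.3667*x^3 - 14.0592*x^2 + 6.3629*x - 2.121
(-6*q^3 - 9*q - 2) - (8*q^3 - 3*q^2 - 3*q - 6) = -14*q^3 + 3*q^2 - 6*q + 4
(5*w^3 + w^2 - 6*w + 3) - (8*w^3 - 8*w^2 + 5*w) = -3*w^3 + 9*w^2 - 11*w + 3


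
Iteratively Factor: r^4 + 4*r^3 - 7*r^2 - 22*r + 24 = (r + 4)*(r^3 - 7*r + 6) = (r + 3)*(r + 4)*(r^2 - 3*r + 2) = (r - 1)*(r + 3)*(r + 4)*(r - 2)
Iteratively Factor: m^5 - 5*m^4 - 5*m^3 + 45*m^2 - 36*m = (m + 3)*(m^4 - 8*m^3 + 19*m^2 - 12*m) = m*(m + 3)*(m^3 - 8*m^2 + 19*m - 12) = m*(m - 4)*(m + 3)*(m^2 - 4*m + 3) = m*(m - 4)*(m - 1)*(m + 3)*(m - 3)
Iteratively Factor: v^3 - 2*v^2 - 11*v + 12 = (v + 3)*(v^2 - 5*v + 4) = (v - 1)*(v + 3)*(v - 4)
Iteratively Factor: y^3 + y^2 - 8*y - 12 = (y - 3)*(y^2 + 4*y + 4) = (y - 3)*(y + 2)*(y + 2)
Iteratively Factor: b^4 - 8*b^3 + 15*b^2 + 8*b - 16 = (b + 1)*(b^3 - 9*b^2 + 24*b - 16) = (b - 4)*(b + 1)*(b^2 - 5*b + 4) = (b - 4)^2*(b + 1)*(b - 1)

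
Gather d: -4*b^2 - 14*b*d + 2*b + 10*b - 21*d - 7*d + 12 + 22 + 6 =-4*b^2 + 12*b + d*(-14*b - 28) + 40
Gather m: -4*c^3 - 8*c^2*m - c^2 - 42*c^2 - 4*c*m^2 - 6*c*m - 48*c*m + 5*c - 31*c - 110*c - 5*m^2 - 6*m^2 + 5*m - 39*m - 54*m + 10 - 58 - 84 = -4*c^3 - 43*c^2 - 136*c + m^2*(-4*c - 11) + m*(-8*c^2 - 54*c - 88) - 132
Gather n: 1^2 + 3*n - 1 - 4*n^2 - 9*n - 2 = -4*n^2 - 6*n - 2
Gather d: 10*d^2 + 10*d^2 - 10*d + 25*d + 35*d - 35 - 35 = 20*d^2 + 50*d - 70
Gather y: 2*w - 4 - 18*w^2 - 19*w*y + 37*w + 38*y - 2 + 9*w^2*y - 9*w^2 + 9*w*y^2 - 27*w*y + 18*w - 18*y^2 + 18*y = -27*w^2 + 57*w + y^2*(9*w - 18) + y*(9*w^2 - 46*w + 56) - 6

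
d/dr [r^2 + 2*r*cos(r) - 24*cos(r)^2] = -2*r*sin(r) + 2*r + 24*sin(2*r) + 2*cos(r)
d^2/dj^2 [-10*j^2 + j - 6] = -20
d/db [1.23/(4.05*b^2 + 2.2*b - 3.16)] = (-9.963*b - 2.706)/(4.05*b^2 + 2.2*b - 3.16)^2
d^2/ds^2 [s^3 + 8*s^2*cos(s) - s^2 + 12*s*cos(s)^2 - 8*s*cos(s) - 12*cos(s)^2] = -8*s^2*cos(s) - 32*s*sin(s) + 8*s*cos(s) - 24*s*cos(2*s) + 6*s + 16*sqrt(2)*sin(s + pi/4) + 24*sqrt(2)*cos(2*s + pi/4) - 2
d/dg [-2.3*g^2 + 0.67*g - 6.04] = 0.67 - 4.6*g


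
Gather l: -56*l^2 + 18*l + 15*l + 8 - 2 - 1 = -56*l^2 + 33*l + 5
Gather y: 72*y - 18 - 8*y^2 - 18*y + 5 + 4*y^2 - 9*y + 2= -4*y^2 + 45*y - 11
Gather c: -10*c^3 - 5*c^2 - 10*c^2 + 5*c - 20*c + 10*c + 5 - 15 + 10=-10*c^3 - 15*c^2 - 5*c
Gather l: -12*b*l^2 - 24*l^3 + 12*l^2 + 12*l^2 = -24*l^3 + l^2*(24 - 12*b)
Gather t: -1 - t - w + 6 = -t - w + 5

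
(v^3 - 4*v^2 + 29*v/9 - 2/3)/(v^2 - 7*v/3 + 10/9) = (3*v^2 - 10*v + 3)/(3*v - 5)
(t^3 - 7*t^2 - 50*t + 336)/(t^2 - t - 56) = t - 6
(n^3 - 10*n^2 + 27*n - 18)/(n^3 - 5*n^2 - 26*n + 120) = (n^2 - 4*n + 3)/(n^2 + n - 20)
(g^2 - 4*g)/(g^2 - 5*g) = (g - 4)/(g - 5)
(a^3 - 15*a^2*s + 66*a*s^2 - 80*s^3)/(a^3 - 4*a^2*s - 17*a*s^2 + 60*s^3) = (-a^2 + 10*a*s - 16*s^2)/(-a^2 - a*s + 12*s^2)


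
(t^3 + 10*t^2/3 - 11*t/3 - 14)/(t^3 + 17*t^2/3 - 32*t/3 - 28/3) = (3*t^2 + 16*t + 21)/(3*t^2 + 23*t + 14)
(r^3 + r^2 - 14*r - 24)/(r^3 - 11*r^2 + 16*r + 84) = (r^2 - r - 12)/(r^2 - 13*r + 42)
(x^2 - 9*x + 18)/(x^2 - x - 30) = (x - 3)/(x + 5)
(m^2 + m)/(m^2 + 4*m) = (m + 1)/(m + 4)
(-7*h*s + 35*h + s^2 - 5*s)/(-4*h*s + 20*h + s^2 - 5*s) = (-7*h + s)/(-4*h + s)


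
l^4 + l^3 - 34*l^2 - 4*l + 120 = (l - 5)*(l - 2)*(l + 2)*(l + 6)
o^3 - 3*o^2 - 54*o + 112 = (o - 8)*(o - 2)*(o + 7)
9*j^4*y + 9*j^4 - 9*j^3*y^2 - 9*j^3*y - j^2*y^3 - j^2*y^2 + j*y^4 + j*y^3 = (-3*j + y)*(-j + y)*(3*j + y)*(j*y + j)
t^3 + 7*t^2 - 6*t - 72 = (t - 3)*(t + 4)*(t + 6)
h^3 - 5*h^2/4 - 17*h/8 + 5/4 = (h - 2)*(h - 1/2)*(h + 5/4)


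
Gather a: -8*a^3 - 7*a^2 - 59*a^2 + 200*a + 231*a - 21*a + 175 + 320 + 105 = -8*a^3 - 66*a^2 + 410*a + 600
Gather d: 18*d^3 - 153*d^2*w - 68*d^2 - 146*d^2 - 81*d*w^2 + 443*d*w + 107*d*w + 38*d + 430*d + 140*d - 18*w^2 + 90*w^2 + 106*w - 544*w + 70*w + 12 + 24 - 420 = 18*d^3 + d^2*(-153*w - 214) + d*(-81*w^2 + 550*w + 608) + 72*w^2 - 368*w - 384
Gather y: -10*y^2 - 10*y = -10*y^2 - 10*y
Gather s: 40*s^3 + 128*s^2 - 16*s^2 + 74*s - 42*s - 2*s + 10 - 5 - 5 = 40*s^3 + 112*s^2 + 30*s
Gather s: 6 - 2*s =6 - 2*s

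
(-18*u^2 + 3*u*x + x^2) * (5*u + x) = -90*u^3 - 3*u^2*x + 8*u*x^2 + x^3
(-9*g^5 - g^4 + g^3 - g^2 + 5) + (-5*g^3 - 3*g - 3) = -9*g^5 - g^4 - 4*g^3 - g^2 - 3*g + 2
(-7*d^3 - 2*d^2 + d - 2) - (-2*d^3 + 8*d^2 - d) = -5*d^3 - 10*d^2 + 2*d - 2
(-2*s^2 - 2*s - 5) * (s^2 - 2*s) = -2*s^4 + 2*s^3 - s^2 + 10*s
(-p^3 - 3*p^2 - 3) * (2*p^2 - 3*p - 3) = -2*p^5 - 3*p^4 + 12*p^3 + 3*p^2 + 9*p + 9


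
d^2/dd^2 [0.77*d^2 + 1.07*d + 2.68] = 1.54000000000000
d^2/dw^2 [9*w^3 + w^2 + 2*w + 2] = 54*w + 2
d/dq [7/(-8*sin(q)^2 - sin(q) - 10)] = 7*(16*sin(q) + 1)*cos(q)/(8*sin(q)^2 + sin(q) + 10)^2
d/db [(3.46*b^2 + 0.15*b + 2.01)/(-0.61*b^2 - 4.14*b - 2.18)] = (-14.2329*b^2 - 12.6334*b + 7.9944)/(0.3721*b^4 + 5.0508*b^3 + 19.7992*b^2 + 18.0504*b + 4.7524)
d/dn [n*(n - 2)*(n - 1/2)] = 3*n^2 - 5*n + 1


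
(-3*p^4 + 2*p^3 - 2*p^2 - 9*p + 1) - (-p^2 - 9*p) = -3*p^4 + 2*p^3 - p^2 + 1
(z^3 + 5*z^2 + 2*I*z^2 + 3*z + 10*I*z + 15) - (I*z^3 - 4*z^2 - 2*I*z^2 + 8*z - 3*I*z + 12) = z^3 - I*z^3 + 9*z^2 + 4*I*z^2 - 5*z + 13*I*z + 3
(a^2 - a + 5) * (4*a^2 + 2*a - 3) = 4*a^4 - 2*a^3 + 15*a^2 + 13*a - 15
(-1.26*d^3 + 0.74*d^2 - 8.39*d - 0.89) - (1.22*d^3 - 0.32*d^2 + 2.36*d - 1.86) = -2.48*d^3 + 1.06*d^2 - 10.75*d + 0.97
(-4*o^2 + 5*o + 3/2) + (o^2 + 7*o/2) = -3*o^2 + 17*o/2 + 3/2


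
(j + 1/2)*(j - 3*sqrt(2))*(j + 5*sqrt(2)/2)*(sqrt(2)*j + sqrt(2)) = sqrt(2)*j^4 - j^3 + 3*sqrt(2)*j^3/2 - 29*sqrt(2)*j^2/2 - 3*j^2/2 - 45*sqrt(2)*j/2 - j/2 - 15*sqrt(2)/2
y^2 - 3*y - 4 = (y - 4)*(y + 1)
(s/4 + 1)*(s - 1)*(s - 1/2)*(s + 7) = s^4/4 + 19*s^3/8 + 3*s^2 - 73*s/8 + 7/2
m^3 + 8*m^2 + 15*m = m*(m + 3)*(m + 5)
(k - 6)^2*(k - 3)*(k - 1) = k^4 - 16*k^3 + 87*k^2 - 180*k + 108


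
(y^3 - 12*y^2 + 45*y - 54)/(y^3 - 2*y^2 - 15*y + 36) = (y - 6)/(y + 4)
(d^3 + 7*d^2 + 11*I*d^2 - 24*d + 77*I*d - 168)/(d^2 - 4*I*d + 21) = (d^2 + d*(7 + 8*I) + 56*I)/(d - 7*I)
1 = 1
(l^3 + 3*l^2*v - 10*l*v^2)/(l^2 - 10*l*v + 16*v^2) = l*(-l - 5*v)/(-l + 8*v)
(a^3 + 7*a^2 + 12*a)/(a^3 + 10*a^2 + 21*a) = (a + 4)/(a + 7)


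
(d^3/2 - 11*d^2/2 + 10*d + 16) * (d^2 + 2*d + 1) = d^5/2 - 9*d^4/2 - d^3/2 + 61*d^2/2 + 42*d + 16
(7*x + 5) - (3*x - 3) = 4*x + 8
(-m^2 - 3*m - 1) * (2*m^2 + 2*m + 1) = -2*m^4 - 8*m^3 - 9*m^2 - 5*m - 1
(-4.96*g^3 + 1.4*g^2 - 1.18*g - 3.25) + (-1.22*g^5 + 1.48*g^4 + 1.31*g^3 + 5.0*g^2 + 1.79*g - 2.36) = -1.22*g^5 + 1.48*g^4 - 3.65*g^3 + 6.4*g^2 + 0.61*g - 5.61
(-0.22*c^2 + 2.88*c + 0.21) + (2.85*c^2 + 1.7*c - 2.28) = 2.63*c^2 + 4.58*c - 2.07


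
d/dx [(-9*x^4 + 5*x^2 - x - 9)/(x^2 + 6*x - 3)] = (-18*x^5 - 162*x^4 + 108*x^3 + 31*x^2 - 12*x + 57)/(x^4 + 12*x^3 + 30*x^2 - 36*x + 9)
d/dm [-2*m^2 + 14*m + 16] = 14 - 4*m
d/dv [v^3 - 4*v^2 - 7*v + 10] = 3*v^2 - 8*v - 7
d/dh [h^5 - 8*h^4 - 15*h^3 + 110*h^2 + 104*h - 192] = 5*h^4 - 32*h^3 - 45*h^2 + 220*h + 104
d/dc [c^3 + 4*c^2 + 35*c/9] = 3*c^2 + 8*c + 35/9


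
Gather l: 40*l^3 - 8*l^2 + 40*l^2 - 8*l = 40*l^3 + 32*l^2 - 8*l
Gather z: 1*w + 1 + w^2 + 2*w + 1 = w^2 + 3*w + 2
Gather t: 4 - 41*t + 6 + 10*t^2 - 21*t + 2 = 10*t^2 - 62*t + 12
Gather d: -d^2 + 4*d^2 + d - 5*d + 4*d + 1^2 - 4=3*d^2 - 3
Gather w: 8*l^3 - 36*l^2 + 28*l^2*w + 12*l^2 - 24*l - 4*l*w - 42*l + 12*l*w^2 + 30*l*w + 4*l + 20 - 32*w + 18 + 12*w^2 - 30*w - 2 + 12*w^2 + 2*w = 8*l^3 - 24*l^2 - 62*l + w^2*(12*l + 24) + w*(28*l^2 + 26*l - 60) + 36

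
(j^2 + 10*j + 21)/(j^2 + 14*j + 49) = (j + 3)/(j + 7)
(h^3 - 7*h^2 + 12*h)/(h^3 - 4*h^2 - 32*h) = (-h^2 + 7*h - 12)/(-h^2 + 4*h + 32)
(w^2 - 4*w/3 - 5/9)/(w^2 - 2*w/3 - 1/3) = (w - 5/3)/(w - 1)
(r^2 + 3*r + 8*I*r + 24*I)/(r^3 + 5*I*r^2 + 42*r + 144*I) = (r + 3)/(r^2 - 3*I*r + 18)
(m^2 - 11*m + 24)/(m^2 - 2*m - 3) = (m - 8)/(m + 1)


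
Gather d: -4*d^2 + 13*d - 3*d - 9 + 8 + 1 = -4*d^2 + 10*d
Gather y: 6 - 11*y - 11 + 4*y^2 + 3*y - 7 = 4*y^2 - 8*y - 12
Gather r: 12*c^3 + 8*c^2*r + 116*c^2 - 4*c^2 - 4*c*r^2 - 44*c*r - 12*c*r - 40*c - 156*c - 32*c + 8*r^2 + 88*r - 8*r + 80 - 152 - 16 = 12*c^3 + 112*c^2 - 228*c + r^2*(8 - 4*c) + r*(8*c^2 - 56*c + 80) - 88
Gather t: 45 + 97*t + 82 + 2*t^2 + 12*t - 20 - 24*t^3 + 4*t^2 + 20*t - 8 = -24*t^3 + 6*t^2 + 129*t + 99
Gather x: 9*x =9*x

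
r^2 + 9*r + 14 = (r + 2)*(r + 7)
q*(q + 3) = q^2 + 3*q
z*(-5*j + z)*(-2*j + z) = 10*j^2*z - 7*j*z^2 + z^3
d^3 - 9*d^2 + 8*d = d*(d - 8)*(d - 1)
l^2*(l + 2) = l^3 + 2*l^2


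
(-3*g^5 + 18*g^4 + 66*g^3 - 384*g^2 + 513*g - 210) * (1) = -3*g^5 + 18*g^4 + 66*g^3 - 384*g^2 + 513*g - 210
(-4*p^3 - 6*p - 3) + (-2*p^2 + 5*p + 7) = -4*p^3 - 2*p^2 - p + 4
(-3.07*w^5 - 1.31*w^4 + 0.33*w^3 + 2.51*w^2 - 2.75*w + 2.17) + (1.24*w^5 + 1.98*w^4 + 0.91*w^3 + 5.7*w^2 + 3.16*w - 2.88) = -1.83*w^5 + 0.67*w^4 + 1.24*w^3 + 8.21*w^2 + 0.41*w - 0.71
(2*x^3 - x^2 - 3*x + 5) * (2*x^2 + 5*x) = 4*x^5 + 8*x^4 - 11*x^3 - 5*x^2 + 25*x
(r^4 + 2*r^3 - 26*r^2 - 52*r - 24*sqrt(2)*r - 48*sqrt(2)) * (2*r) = 2*r^5 + 4*r^4 - 52*r^3 - 104*r^2 - 48*sqrt(2)*r^2 - 96*sqrt(2)*r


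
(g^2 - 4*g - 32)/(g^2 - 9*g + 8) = (g + 4)/(g - 1)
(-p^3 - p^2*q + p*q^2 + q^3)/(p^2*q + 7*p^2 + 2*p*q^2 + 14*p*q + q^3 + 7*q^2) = (-p + q)/(q + 7)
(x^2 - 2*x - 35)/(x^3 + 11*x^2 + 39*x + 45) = (x - 7)/(x^2 + 6*x + 9)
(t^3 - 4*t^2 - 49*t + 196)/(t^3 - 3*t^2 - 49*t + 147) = (t - 4)/(t - 3)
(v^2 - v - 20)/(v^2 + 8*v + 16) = (v - 5)/(v + 4)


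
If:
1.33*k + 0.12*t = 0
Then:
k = -0.0902255639097744*t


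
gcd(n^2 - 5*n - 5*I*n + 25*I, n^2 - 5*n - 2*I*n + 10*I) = n - 5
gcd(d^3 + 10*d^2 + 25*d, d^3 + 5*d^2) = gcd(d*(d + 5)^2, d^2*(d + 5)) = d^2 + 5*d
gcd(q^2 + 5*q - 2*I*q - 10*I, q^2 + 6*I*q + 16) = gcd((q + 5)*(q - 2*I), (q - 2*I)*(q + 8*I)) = q - 2*I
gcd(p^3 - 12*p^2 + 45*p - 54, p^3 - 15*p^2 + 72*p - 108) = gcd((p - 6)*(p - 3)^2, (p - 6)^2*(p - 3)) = p^2 - 9*p + 18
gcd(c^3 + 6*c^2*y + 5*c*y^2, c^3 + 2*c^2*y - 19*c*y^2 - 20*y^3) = c^2 + 6*c*y + 5*y^2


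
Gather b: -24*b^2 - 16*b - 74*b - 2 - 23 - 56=-24*b^2 - 90*b - 81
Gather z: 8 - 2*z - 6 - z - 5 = -3*z - 3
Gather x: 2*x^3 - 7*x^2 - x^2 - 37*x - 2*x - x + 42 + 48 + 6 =2*x^3 - 8*x^2 - 40*x + 96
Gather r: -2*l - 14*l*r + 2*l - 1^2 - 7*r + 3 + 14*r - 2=r*(7 - 14*l)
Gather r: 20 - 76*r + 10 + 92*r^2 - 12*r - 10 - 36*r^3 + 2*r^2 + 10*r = -36*r^3 + 94*r^2 - 78*r + 20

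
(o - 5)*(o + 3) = o^2 - 2*o - 15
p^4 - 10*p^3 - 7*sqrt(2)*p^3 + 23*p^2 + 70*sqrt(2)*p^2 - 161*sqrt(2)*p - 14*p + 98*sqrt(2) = (p - 7)*(p - 2)*(p - 1)*(p - 7*sqrt(2))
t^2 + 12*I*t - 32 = (t + 4*I)*(t + 8*I)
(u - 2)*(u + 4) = u^2 + 2*u - 8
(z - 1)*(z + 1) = z^2 - 1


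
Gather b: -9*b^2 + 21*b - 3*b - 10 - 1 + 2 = -9*b^2 + 18*b - 9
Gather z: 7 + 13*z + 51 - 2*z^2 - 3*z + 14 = -2*z^2 + 10*z + 72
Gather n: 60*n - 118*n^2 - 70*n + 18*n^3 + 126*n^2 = 18*n^3 + 8*n^2 - 10*n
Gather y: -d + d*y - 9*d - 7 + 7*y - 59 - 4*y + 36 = -10*d + y*(d + 3) - 30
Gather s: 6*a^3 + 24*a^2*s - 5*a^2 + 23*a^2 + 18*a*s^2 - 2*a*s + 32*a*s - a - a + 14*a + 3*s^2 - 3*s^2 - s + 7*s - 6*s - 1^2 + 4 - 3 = 6*a^3 + 18*a^2 + 18*a*s^2 + 12*a + s*(24*a^2 + 30*a)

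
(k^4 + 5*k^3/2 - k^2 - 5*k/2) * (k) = k^5 + 5*k^4/2 - k^3 - 5*k^2/2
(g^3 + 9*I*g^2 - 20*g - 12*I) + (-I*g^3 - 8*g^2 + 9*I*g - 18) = g^3 - I*g^3 - 8*g^2 + 9*I*g^2 - 20*g + 9*I*g - 18 - 12*I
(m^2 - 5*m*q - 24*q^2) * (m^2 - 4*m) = m^4 - 5*m^3*q - 4*m^3 - 24*m^2*q^2 + 20*m^2*q + 96*m*q^2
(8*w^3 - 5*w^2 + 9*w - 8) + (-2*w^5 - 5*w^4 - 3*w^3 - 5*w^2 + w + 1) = -2*w^5 - 5*w^4 + 5*w^3 - 10*w^2 + 10*w - 7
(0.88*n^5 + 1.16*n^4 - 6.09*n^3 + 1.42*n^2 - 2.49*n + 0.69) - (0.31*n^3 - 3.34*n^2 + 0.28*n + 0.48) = 0.88*n^5 + 1.16*n^4 - 6.4*n^3 + 4.76*n^2 - 2.77*n + 0.21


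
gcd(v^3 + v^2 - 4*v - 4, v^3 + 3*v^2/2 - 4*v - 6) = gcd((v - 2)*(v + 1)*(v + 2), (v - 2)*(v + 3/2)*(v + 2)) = v^2 - 4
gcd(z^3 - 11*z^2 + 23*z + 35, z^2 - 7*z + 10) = z - 5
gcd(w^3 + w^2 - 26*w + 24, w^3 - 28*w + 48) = w^2 + 2*w - 24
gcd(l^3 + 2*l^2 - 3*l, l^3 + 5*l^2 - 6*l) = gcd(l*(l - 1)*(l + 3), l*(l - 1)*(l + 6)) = l^2 - l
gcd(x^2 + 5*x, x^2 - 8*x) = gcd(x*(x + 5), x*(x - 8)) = x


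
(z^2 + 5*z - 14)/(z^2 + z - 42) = (z - 2)/(z - 6)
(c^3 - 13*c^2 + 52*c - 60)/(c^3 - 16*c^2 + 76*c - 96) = (c - 5)/(c - 8)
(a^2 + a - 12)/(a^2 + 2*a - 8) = (a - 3)/(a - 2)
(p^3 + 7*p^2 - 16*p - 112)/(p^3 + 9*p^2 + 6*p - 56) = (p - 4)/(p - 2)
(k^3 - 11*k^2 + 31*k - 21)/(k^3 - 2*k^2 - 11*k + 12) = (k^2 - 10*k + 21)/(k^2 - k - 12)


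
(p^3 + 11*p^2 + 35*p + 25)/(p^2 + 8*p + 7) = (p^2 + 10*p + 25)/(p + 7)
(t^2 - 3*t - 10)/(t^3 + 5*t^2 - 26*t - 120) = (t + 2)/(t^2 + 10*t + 24)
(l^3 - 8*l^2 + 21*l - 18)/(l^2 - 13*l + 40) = (l^3 - 8*l^2 + 21*l - 18)/(l^2 - 13*l + 40)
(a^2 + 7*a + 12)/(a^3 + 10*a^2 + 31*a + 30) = (a + 4)/(a^2 + 7*a + 10)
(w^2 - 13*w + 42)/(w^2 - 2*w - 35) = (w - 6)/(w + 5)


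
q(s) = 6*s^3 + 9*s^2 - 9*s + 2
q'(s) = 18*s^2 + 18*s - 9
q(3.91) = 463.06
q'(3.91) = 336.57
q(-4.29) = -267.47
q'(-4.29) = 245.05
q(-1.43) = 15.73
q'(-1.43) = 2.07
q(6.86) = 2300.77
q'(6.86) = 961.55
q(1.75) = 45.97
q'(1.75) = 77.62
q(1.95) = 63.16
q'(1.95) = 94.54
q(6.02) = 1582.99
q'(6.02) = 751.69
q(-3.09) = -61.28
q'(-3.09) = 107.25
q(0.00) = 2.00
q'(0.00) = -9.00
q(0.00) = 2.00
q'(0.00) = -9.00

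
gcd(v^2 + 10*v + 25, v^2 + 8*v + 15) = v + 5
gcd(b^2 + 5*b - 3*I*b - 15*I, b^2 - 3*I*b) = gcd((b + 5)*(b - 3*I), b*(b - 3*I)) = b - 3*I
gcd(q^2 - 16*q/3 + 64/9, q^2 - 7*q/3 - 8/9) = q - 8/3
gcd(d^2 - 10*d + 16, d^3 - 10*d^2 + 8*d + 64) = d - 8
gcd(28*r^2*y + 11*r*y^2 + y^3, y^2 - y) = y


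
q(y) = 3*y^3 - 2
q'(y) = 9*y^2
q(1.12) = 2.21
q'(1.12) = 11.29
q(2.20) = 29.94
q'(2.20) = 43.56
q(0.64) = -1.21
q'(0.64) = 3.69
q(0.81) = -0.41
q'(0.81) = 5.90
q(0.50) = -1.62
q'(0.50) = 2.25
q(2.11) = 26.18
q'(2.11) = 40.07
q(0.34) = -1.88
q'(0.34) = 1.04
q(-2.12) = -30.58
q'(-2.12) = 40.45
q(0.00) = -2.00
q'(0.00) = 0.00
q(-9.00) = -2189.00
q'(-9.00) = 729.00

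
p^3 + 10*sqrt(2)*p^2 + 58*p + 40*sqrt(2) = (p + sqrt(2))*(p + 4*sqrt(2))*(p + 5*sqrt(2))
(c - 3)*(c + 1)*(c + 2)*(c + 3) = c^4 + 3*c^3 - 7*c^2 - 27*c - 18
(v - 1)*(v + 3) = v^2 + 2*v - 3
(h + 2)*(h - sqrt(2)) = h^2 - sqrt(2)*h + 2*h - 2*sqrt(2)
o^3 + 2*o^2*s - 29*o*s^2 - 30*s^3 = (o - 5*s)*(o + s)*(o + 6*s)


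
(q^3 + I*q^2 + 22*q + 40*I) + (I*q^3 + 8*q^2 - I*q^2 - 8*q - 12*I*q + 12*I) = q^3 + I*q^3 + 8*q^2 + 14*q - 12*I*q + 52*I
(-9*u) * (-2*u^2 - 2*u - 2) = 18*u^3 + 18*u^2 + 18*u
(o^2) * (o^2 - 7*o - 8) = o^4 - 7*o^3 - 8*o^2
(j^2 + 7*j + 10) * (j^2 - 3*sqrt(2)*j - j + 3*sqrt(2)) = j^4 - 3*sqrt(2)*j^3 + 6*j^3 - 18*sqrt(2)*j^2 + 3*j^2 - 9*sqrt(2)*j - 10*j + 30*sqrt(2)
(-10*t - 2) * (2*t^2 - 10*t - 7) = -20*t^3 + 96*t^2 + 90*t + 14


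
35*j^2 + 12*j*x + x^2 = (5*j + x)*(7*j + x)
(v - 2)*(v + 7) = v^2 + 5*v - 14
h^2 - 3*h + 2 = (h - 2)*(h - 1)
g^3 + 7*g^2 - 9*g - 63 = (g - 3)*(g + 3)*(g + 7)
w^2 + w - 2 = (w - 1)*(w + 2)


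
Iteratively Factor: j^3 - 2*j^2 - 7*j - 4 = (j + 1)*(j^2 - 3*j - 4) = (j + 1)^2*(j - 4)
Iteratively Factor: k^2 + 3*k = (k)*(k + 3)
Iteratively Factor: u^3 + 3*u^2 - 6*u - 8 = (u + 1)*(u^2 + 2*u - 8) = (u + 1)*(u + 4)*(u - 2)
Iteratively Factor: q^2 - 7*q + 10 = (q - 5)*(q - 2)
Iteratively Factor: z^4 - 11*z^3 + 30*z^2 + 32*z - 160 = (z - 4)*(z^3 - 7*z^2 + 2*z + 40) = (z - 4)^2*(z^2 - 3*z - 10) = (z - 5)*(z - 4)^2*(z + 2)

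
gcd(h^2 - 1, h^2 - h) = h - 1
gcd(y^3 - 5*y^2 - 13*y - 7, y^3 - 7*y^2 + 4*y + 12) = y + 1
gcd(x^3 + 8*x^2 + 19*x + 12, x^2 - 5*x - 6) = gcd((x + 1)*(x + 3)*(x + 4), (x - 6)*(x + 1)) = x + 1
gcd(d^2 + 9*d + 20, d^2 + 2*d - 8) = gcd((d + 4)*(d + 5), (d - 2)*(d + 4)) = d + 4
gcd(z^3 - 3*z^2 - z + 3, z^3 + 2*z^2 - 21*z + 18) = z^2 - 4*z + 3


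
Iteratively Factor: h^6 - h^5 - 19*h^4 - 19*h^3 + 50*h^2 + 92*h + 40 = (h - 2)*(h^5 + h^4 - 17*h^3 - 53*h^2 - 56*h - 20) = (h - 5)*(h - 2)*(h^4 + 6*h^3 + 13*h^2 + 12*h + 4) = (h - 5)*(h - 2)*(h + 1)*(h^3 + 5*h^2 + 8*h + 4) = (h - 5)*(h - 2)*(h + 1)*(h + 2)*(h^2 + 3*h + 2) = (h - 5)*(h - 2)*(h + 1)*(h + 2)^2*(h + 1)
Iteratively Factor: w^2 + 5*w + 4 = (w + 1)*(w + 4)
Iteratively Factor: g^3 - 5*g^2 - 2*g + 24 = (g - 3)*(g^2 - 2*g - 8) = (g - 3)*(g + 2)*(g - 4)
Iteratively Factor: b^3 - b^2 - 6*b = (b + 2)*(b^2 - 3*b) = b*(b + 2)*(b - 3)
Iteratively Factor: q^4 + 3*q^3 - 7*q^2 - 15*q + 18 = (q - 1)*(q^3 + 4*q^2 - 3*q - 18) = (q - 2)*(q - 1)*(q^2 + 6*q + 9) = (q - 2)*(q - 1)*(q + 3)*(q + 3)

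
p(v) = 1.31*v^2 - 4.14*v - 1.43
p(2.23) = -4.15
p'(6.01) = 11.61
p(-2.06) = 12.66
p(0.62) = -3.49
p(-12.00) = 236.89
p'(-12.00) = -35.58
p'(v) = 2.62*v - 4.14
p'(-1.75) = -8.72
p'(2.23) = 1.70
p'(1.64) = 0.16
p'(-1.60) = -8.33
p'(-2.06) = -9.54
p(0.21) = -2.24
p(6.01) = 21.01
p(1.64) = -4.70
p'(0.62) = -2.52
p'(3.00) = 3.72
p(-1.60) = 8.55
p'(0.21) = -3.59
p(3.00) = -2.06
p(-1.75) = 9.83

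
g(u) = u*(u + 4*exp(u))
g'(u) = u*(4*exp(u) + 1) + u + 4*exp(u)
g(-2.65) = 6.27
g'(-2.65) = -5.77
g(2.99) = 246.77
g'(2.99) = 323.36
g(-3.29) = 10.33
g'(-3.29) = -6.92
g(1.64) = 36.51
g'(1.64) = 57.72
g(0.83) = 8.30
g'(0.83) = 18.45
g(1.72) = 41.38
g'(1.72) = 64.20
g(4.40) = 1452.90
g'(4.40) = 1768.14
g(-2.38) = 4.78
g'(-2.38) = -5.27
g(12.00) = 7812373.99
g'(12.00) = 8463273.15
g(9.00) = 291792.02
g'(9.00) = 324141.36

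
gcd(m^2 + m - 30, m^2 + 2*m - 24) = m + 6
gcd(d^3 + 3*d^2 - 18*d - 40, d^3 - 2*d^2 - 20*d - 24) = d + 2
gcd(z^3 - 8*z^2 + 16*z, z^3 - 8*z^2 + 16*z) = z^3 - 8*z^2 + 16*z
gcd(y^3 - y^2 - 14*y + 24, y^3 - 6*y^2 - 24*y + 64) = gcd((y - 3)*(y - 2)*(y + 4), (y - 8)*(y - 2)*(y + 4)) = y^2 + 2*y - 8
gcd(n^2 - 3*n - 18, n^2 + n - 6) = n + 3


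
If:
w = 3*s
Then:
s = w/3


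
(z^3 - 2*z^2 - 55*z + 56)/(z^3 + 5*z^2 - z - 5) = (z^2 - z - 56)/(z^2 + 6*z + 5)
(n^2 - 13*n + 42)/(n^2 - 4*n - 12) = (n - 7)/(n + 2)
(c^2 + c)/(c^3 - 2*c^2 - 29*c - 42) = c*(c + 1)/(c^3 - 2*c^2 - 29*c - 42)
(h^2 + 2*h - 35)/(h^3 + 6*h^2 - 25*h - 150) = (h + 7)/(h^2 + 11*h + 30)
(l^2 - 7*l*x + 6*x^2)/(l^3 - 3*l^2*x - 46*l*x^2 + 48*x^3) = (-l + 6*x)/(-l^2 + 2*l*x + 48*x^2)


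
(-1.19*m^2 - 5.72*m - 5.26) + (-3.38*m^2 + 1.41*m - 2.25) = -4.57*m^2 - 4.31*m - 7.51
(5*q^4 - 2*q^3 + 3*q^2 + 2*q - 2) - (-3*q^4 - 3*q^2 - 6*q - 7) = 8*q^4 - 2*q^3 + 6*q^2 + 8*q + 5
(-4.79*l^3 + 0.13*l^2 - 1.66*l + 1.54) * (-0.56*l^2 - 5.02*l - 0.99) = 2.6824*l^5 + 23.973*l^4 + 5.0191*l^3 + 7.3421*l^2 - 6.0874*l - 1.5246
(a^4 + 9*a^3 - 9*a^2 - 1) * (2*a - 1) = 2*a^5 + 17*a^4 - 27*a^3 + 9*a^2 - 2*a + 1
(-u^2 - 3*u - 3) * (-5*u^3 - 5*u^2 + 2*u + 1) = 5*u^5 + 20*u^4 + 28*u^3 + 8*u^2 - 9*u - 3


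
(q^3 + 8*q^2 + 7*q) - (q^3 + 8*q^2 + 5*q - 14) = 2*q + 14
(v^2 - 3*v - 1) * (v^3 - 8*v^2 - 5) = v^5 - 11*v^4 + 23*v^3 + 3*v^2 + 15*v + 5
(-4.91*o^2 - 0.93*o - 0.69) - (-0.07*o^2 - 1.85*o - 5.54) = -4.84*o^2 + 0.92*o + 4.85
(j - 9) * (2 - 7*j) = -7*j^2 + 65*j - 18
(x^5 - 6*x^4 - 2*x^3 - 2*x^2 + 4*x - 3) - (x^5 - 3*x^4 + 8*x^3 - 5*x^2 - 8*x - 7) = -3*x^4 - 10*x^3 + 3*x^2 + 12*x + 4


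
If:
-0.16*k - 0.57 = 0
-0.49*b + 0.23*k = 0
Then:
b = -1.67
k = -3.56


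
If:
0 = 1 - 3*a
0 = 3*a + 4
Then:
No Solution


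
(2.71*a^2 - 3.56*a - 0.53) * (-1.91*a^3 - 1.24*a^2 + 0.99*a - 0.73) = -5.1761*a^5 + 3.4392*a^4 + 8.1096*a^3 - 4.8455*a^2 + 2.0741*a + 0.3869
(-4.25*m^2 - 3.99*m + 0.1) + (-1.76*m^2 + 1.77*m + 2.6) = -6.01*m^2 - 2.22*m + 2.7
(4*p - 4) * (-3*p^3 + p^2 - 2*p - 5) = -12*p^4 + 16*p^3 - 12*p^2 - 12*p + 20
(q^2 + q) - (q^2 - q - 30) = 2*q + 30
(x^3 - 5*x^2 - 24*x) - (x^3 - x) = -5*x^2 - 23*x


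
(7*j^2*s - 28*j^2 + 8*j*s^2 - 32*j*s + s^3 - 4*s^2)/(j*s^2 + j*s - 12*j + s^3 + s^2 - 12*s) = (7*j*s - 28*j + s^2 - 4*s)/(s^2 + s - 12)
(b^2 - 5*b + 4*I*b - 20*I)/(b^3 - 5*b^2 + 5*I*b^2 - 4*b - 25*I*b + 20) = 1/(b + I)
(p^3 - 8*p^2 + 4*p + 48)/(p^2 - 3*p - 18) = (p^2 - 2*p - 8)/(p + 3)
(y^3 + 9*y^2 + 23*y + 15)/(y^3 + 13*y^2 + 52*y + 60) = (y^2 + 4*y + 3)/(y^2 + 8*y + 12)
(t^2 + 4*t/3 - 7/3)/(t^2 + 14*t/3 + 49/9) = 3*(t - 1)/(3*t + 7)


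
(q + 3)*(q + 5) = q^2 + 8*q + 15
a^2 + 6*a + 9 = (a + 3)^2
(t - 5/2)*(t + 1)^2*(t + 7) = t^4 + 13*t^3/2 - 15*t^2/2 - 61*t/2 - 35/2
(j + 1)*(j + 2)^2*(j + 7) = j^4 + 12*j^3 + 43*j^2 + 60*j + 28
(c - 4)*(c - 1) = c^2 - 5*c + 4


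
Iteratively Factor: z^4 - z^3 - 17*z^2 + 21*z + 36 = (z - 3)*(z^3 + 2*z^2 - 11*z - 12) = (z - 3)*(z + 1)*(z^2 + z - 12) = (z - 3)*(z + 1)*(z + 4)*(z - 3)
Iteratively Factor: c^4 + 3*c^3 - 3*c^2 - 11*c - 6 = (c + 3)*(c^3 - 3*c - 2) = (c + 1)*(c + 3)*(c^2 - c - 2) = (c + 1)^2*(c + 3)*(c - 2)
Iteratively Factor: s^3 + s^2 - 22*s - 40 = (s + 2)*(s^2 - s - 20) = (s - 5)*(s + 2)*(s + 4)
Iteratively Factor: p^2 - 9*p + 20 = (p - 5)*(p - 4)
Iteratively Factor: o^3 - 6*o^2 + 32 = (o - 4)*(o^2 - 2*o - 8) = (o - 4)*(o + 2)*(o - 4)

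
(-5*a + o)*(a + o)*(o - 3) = -5*a^2*o + 15*a^2 - 4*a*o^2 + 12*a*o + o^3 - 3*o^2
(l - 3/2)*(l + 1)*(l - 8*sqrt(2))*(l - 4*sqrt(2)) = l^4 - 12*sqrt(2)*l^3 - l^3/2 + 6*sqrt(2)*l^2 + 125*l^2/2 - 32*l + 18*sqrt(2)*l - 96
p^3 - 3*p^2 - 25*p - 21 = (p - 7)*(p + 1)*(p + 3)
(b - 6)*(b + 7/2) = b^2 - 5*b/2 - 21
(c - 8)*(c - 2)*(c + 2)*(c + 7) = c^4 - c^3 - 60*c^2 + 4*c + 224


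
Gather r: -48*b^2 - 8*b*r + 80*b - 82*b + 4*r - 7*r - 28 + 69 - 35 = -48*b^2 - 2*b + r*(-8*b - 3) + 6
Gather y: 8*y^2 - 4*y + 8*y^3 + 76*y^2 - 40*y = 8*y^3 + 84*y^2 - 44*y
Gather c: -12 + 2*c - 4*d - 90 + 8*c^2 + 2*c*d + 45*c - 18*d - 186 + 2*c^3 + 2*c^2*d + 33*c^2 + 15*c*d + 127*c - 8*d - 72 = 2*c^3 + c^2*(2*d + 41) + c*(17*d + 174) - 30*d - 360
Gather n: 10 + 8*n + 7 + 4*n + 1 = 12*n + 18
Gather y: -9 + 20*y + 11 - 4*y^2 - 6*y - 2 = -4*y^2 + 14*y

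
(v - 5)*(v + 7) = v^2 + 2*v - 35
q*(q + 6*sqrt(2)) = q^2 + 6*sqrt(2)*q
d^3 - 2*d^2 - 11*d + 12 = (d - 4)*(d - 1)*(d + 3)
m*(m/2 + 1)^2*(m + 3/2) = m^4/4 + 11*m^3/8 + 5*m^2/2 + 3*m/2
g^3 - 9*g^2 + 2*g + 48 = (g - 8)*(g - 3)*(g + 2)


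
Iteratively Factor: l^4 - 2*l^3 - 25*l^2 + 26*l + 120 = (l + 2)*(l^3 - 4*l^2 - 17*l + 60) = (l - 3)*(l + 2)*(l^2 - l - 20) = (l - 3)*(l + 2)*(l + 4)*(l - 5)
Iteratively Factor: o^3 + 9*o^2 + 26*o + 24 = (o + 3)*(o^2 + 6*o + 8) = (o + 3)*(o + 4)*(o + 2)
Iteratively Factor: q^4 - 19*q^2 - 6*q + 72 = (q - 4)*(q^3 + 4*q^2 - 3*q - 18) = (q - 4)*(q - 2)*(q^2 + 6*q + 9) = (q - 4)*(q - 2)*(q + 3)*(q + 3)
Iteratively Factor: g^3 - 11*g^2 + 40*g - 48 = (g - 3)*(g^2 - 8*g + 16) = (g - 4)*(g - 3)*(g - 4)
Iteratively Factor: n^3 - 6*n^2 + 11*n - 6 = (n - 3)*(n^2 - 3*n + 2) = (n - 3)*(n - 2)*(n - 1)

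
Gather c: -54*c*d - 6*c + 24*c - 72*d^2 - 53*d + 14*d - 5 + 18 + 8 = c*(18 - 54*d) - 72*d^2 - 39*d + 21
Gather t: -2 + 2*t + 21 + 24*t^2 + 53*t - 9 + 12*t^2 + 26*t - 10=36*t^2 + 81*t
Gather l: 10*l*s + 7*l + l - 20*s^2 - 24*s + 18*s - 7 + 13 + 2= l*(10*s + 8) - 20*s^2 - 6*s + 8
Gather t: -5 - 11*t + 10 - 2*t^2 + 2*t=-2*t^2 - 9*t + 5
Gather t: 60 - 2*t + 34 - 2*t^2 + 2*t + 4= 98 - 2*t^2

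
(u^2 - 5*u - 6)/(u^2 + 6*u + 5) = (u - 6)/(u + 5)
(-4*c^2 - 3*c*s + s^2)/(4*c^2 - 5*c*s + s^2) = (c + s)/(-c + s)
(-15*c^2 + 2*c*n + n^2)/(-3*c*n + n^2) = (5*c + n)/n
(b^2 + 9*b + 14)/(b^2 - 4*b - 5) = (b^2 + 9*b + 14)/(b^2 - 4*b - 5)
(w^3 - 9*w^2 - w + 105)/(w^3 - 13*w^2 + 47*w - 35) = (w + 3)/(w - 1)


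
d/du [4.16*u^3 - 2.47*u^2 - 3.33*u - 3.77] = 12.48*u^2 - 4.94*u - 3.33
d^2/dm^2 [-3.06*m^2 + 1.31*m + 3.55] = -6.12000000000000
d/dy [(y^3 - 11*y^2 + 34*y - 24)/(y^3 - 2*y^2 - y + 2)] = (9*y^2 - 52*y + 44)/(y^4 - 2*y^3 - 3*y^2 + 4*y + 4)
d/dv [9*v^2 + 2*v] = 18*v + 2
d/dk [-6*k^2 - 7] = -12*k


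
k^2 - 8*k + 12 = (k - 6)*(k - 2)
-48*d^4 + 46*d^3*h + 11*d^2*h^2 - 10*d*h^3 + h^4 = (-8*d + h)*(-3*d + h)*(-d + h)*(2*d + h)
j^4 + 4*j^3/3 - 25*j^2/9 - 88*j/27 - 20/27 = (j - 5/3)*(j + 1/3)*(j + 2/3)*(j + 2)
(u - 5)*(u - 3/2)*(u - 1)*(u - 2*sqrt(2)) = u^4 - 15*u^3/2 - 2*sqrt(2)*u^3 + 14*u^2 + 15*sqrt(2)*u^2 - 28*sqrt(2)*u - 15*u/2 + 15*sqrt(2)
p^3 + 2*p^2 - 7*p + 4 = (p - 1)^2*(p + 4)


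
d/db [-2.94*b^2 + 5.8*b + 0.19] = 5.8 - 5.88*b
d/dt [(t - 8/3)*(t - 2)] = 2*t - 14/3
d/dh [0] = 0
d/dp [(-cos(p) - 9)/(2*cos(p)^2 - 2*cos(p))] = (-sin(p) + 9*sin(p)/cos(p)^2 - 18*tan(p))/(2*(cos(p) - 1)^2)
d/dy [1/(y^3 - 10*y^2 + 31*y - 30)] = (-3*y^2 + 20*y - 31)/(y^3 - 10*y^2 + 31*y - 30)^2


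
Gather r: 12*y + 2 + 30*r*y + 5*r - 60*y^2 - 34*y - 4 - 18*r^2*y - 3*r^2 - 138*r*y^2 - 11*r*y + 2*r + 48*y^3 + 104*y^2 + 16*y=r^2*(-18*y - 3) + r*(-138*y^2 + 19*y + 7) + 48*y^3 + 44*y^2 - 6*y - 2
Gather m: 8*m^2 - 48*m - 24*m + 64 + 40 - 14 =8*m^2 - 72*m + 90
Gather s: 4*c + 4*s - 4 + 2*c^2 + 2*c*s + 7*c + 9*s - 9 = 2*c^2 + 11*c + s*(2*c + 13) - 13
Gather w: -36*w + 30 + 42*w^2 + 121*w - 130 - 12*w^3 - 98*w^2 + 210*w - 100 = -12*w^3 - 56*w^2 + 295*w - 200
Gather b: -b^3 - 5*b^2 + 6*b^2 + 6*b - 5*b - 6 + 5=-b^3 + b^2 + b - 1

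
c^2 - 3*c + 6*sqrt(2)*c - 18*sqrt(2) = (c - 3)*(c + 6*sqrt(2))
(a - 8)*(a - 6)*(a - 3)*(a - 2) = a^4 - 19*a^3 + 124*a^2 - 324*a + 288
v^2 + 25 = (v - 5*I)*(v + 5*I)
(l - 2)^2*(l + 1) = l^3 - 3*l^2 + 4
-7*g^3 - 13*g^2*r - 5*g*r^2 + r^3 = (-7*g + r)*(g + r)^2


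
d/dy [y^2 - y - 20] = 2*y - 1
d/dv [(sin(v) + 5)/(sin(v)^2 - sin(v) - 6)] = (-10*sin(v) + cos(v)^2 - 2)*cos(v)/(sin(v) + cos(v)^2 + 5)^2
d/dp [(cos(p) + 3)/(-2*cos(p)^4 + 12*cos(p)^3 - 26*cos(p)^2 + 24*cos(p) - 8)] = (-3*cos(p)^2 - 9*cos(p) + 20)*sin(p)/(2*(cos(p) - 2)^3*(cos(p) - 1)^3)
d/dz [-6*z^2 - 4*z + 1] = -12*z - 4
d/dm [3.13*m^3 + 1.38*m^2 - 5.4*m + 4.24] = 9.39*m^2 + 2.76*m - 5.4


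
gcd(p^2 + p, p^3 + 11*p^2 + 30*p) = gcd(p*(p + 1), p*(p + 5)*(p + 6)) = p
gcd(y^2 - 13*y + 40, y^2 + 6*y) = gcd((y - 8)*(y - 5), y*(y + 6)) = 1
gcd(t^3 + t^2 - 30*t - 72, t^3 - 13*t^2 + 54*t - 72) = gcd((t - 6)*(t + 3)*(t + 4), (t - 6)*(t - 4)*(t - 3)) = t - 6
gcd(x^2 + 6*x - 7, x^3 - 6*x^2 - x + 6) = x - 1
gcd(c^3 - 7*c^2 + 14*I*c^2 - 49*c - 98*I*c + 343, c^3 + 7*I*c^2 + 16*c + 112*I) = c + 7*I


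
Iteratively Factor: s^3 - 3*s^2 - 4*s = (s + 1)*(s^2 - 4*s) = s*(s + 1)*(s - 4)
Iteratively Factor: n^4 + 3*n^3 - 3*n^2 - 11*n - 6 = (n + 1)*(n^3 + 2*n^2 - 5*n - 6) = (n - 2)*(n + 1)*(n^2 + 4*n + 3) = (n - 2)*(n + 1)*(n + 3)*(n + 1)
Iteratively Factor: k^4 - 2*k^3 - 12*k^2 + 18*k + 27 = (k + 1)*(k^3 - 3*k^2 - 9*k + 27) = (k - 3)*(k + 1)*(k^2 - 9) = (k - 3)^2*(k + 1)*(k + 3)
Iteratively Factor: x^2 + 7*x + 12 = (x + 4)*(x + 3)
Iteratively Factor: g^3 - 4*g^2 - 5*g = (g - 5)*(g^2 + g) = g*(g - 5)*(g + 1)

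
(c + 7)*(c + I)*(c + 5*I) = c^3 + 7*c^2 + 6*I*c^2 - 5*c + 42*I*c - 35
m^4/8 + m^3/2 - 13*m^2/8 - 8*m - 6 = (m/4 + 1)*(m/2 + 1/2)*(m - 4)*(m + 3)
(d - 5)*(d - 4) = d^2 - 9*d + 20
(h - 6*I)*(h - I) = h^2 - 7*I*h - 6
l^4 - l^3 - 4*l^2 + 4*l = l*(l - 2)*(l - 1)*(l + 2)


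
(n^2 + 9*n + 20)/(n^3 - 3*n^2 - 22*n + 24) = (n + 5)/(n^2 - 7*n + 6)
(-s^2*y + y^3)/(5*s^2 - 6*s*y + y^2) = y*(s + y)/(-5*s + y)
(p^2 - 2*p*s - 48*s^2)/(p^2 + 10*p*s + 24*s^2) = (p - 8*s)/(p + 4*s)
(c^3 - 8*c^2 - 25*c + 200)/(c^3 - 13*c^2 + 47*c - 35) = (c^2 - 3*c - 40)/(c^2 - 8*c + 7)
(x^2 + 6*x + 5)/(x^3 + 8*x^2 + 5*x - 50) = (x + 1)/(x^2 + 3*x - 10)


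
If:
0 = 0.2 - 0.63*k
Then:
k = 0.32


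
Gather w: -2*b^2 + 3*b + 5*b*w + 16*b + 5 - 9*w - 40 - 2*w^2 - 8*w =-2*b^2 + 19*b - 2*w^2 + w*(5*b - 17) - 35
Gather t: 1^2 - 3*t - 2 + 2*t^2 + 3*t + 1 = 2*t^2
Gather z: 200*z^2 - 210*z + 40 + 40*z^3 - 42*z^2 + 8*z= 40*z^3 + 158*z^2 - 202*z + 40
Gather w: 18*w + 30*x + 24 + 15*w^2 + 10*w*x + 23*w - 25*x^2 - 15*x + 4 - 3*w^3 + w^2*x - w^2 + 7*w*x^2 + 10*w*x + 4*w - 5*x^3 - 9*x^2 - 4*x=-3*w^3 + w^2*(x + 14) + w*(7*x^2 + 20*x + 45) - 5*x^3 - 34*x^2 + 11*x + 28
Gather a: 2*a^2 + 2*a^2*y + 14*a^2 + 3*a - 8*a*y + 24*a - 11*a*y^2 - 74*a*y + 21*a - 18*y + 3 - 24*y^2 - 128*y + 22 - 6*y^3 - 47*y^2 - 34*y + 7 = a^2*(2*y + 16) + a*(-11*y^2 - 82*y + 48) - 6*y^3 - 71*y^2 - 180*y + 32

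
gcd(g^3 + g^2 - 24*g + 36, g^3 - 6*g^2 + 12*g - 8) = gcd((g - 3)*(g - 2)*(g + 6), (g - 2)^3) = g - 2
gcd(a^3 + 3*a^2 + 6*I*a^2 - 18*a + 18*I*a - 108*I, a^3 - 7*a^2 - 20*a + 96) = a - 3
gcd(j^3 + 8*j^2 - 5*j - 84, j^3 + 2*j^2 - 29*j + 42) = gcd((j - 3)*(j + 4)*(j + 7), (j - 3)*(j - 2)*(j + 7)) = j^2 + 4*j - 21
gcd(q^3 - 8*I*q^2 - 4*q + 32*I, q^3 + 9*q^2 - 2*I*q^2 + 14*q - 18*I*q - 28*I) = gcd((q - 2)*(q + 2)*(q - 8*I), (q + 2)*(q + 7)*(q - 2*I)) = q + 2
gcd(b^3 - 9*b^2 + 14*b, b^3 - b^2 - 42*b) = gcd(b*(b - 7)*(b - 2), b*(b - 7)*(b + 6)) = b^2 - 7*b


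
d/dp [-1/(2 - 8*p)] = -2/(4*p - 1)^2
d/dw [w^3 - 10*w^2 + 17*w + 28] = 3*w^2 - 20*w + 17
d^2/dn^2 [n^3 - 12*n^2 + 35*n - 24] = 6*n - 24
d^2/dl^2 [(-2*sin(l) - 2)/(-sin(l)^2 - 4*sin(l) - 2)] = 2*(-sin(l)^5 + 2*sin(l)^3 + 6*sin(l)^2 + 16*sin(l) + 12)/(sin(l)^2 + 4*sin(l) + 2)^3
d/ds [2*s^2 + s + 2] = 4*s + 1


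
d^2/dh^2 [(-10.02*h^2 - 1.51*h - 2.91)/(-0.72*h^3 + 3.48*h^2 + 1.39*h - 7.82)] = (10.388736*h^6 + 4.69670399999995*h^5 + 55.5698879999999*h^4 - 963.834912*h^3 + 1728.0324*h^2 + 232.705944*h + 1427.948866)/(0.373248*h^9 - 5.412096*h^8 + 23.996736*h^7 - 9.085824*h^6 - 163.889784*h^5 + 216.981324*h^4 + 356.364989*h^3 - 593.10399*h^2 - 255.005508*h + 478.211768)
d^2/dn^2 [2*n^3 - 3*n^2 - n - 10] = 12*n - 6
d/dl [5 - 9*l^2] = -18*l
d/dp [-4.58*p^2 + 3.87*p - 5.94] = 3.87 - 9.16*p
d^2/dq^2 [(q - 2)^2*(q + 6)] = 6*q + 4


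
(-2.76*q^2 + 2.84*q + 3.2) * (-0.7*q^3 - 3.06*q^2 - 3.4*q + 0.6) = 1.932*q^5 + 6.4576*q^4 - 1.5464*q^3 - 21.104*q^2 - 9.176*q + 1.92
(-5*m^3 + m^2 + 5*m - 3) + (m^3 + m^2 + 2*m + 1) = -4*m^3 + 2*m^2 + 7*m - 2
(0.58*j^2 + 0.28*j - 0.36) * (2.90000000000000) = 1.682*j^2 + 0.812*j - 1.044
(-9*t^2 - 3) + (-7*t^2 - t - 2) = -16*t^2 - t - 5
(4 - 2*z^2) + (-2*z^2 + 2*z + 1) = -4*z^2 + 2*z + 5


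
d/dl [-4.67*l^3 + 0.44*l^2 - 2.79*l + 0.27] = -14.01*l^2 + 0.88*l - 2.79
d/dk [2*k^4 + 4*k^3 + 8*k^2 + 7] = 4*k*(2*k^2 + 3*k + 4)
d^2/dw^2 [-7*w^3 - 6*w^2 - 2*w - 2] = -42*w - 12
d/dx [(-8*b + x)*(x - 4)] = -8*b + 2*x - 4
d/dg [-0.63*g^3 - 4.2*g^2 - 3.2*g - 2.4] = -1.89*g^2 - 8.4*g - 3.2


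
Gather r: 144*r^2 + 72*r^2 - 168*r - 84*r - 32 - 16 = 216*r^2 - 252*r - 48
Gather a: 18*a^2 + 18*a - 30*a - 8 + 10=18*a^2 - 12*a + 2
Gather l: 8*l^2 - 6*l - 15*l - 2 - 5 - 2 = 8*l^2 - 21*l - 9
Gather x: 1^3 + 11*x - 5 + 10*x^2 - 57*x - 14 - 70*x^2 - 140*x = -60*x^2 - 186*x - 18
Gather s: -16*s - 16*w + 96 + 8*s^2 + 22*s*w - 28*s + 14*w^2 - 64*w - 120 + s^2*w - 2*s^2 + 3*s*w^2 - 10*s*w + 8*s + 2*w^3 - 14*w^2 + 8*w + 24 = s^2*(w + 6) + s*(3*w^2 + 12*w - 36) + 2*w^3 - 72*w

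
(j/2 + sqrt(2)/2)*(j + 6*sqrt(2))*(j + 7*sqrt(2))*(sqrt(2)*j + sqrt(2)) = sqrt(2)*j^4/2 + sqrt(2)*j^3/2 + 14*j^3 + 14*j^2 + 55*sqrt(2)*j^2 + 55*sqrt(2)*j + 84*j + 84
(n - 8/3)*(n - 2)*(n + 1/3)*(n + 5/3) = n^4 - 8*n^3/3 - 31*n^2/9 + 218*n/27 + 80/27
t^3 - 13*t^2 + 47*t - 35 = (t - 7)*(t - 5)*(t - 1)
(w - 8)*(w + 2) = w^2 - 6*w - 16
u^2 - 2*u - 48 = (u - 8)*(u + 6)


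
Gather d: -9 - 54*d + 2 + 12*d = -42*d - 7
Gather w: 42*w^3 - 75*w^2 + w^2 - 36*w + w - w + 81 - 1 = 42*w^3 - 74*w^2 - 36*w + 80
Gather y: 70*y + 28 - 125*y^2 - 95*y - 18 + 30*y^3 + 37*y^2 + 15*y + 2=30*y^3 - 88*y^2 - 10*y + 12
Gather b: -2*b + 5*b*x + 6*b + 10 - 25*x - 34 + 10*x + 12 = b*(5*x + 4) - 15*x - 12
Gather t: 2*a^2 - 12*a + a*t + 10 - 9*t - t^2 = 2*a^2 - 12*a - t^2 + t*(a - 9) + 10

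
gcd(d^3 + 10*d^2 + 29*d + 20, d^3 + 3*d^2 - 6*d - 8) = d^2 + 5*d + 4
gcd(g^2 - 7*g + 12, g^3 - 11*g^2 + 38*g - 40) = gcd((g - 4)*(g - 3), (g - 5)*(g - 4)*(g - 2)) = g - 4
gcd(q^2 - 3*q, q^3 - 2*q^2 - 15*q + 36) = q - 3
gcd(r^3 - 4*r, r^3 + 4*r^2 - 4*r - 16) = r^2 - 4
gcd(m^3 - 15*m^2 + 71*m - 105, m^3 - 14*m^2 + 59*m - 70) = m^2 - 12*m + 35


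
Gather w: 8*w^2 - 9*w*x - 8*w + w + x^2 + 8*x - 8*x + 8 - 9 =8*w^2 + w*(-9*x - 7) + x^2 - 1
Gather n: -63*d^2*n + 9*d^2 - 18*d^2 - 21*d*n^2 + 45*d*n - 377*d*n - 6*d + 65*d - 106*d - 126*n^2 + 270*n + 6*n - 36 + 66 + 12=-9*d^2 - 47*d + n^2*(-21*d - 126) + n*(-63*d^2 - 332*d + 276) + 42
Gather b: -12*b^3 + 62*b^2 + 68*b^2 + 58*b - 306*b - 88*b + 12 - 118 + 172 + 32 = -12*b^3 + 130*b^2 - 336*b + 98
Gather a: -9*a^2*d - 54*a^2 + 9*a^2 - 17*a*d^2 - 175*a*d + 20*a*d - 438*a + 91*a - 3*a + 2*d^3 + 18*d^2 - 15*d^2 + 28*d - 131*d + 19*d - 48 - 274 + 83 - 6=a^2*(-9*d - 45) + a*(-17*d^2 - 155*d - 350) + 2*d^3 + 3*d^2 - 84*d - 245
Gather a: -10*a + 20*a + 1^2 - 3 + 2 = 10*a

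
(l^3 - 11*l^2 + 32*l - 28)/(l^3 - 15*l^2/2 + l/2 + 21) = 2*(l - 2)/(2*l + 3)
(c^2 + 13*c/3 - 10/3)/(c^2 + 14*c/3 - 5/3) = (3*c - 2)/(3*c - 1)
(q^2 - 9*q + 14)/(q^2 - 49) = (q - 2)/(q + 7)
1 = 1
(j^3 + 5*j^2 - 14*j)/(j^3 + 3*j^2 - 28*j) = (j - 2)/(j - 4)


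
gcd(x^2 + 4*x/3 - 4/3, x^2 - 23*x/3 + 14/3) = x - 2/3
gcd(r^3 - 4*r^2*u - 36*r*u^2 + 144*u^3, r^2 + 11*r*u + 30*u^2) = r + 6*u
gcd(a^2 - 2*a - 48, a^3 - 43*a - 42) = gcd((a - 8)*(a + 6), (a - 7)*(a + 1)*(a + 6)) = a + 6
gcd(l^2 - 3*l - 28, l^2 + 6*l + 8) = l + 4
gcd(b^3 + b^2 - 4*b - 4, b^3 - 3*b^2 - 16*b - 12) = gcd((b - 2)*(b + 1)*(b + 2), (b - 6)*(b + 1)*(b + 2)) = b^2 + 3*b + 2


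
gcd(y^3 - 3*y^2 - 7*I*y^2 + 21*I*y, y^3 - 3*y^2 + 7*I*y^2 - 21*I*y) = y^2 - 3*y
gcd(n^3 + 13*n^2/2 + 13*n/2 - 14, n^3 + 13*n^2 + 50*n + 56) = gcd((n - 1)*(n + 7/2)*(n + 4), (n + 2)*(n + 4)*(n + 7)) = n + 4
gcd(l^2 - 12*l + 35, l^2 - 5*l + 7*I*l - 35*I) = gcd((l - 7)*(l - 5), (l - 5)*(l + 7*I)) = l - 5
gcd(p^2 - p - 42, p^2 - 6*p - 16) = 1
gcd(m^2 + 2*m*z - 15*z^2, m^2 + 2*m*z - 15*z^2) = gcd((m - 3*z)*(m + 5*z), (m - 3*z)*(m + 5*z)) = -m^2 - 2*m*z + 15*z^2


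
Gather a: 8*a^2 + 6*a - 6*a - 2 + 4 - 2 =8*a^2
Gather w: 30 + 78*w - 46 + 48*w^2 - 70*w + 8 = 48*w^2 + 8*w - 8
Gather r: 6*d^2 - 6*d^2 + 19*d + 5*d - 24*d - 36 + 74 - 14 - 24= 0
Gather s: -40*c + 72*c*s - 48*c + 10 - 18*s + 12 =-88*c + s*(72*c - 18) + 22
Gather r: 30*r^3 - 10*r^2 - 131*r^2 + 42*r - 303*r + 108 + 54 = 30*r^3 - 141*r^2 - 261*r + 162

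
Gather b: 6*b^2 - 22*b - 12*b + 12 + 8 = 6*b^2 - 34*b + 20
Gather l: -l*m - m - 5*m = -l*m - 6*m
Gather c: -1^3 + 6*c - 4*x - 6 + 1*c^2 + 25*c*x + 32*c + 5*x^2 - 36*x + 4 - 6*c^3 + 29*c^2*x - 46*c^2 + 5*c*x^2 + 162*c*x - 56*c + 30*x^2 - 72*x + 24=-6*c^3 + c^2*(29*x - 45) + c*(5*x^2 + 187*x - 18) + 35*x^2 - 112*x + 21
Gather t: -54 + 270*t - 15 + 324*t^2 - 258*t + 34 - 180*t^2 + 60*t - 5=144*t^2 + 72*t - 40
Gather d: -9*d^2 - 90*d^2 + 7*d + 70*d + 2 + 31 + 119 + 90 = -99*d^2 + 77*d + 242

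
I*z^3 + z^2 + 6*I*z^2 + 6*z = z*(z + 6)*(I*z + 1)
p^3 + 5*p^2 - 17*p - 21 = (p - 3)*(p + 1)*(p + 7)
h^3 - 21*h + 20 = (h - 4)*(h - 1)*(h + 5)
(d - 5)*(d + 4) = d^2 - d - 20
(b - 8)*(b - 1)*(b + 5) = b^3 - 4*b^2 - 37*b + 40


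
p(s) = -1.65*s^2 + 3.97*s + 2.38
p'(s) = 3.97 - 3.3*s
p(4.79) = -16.46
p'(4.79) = -11.84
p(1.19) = 4.77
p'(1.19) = 0.04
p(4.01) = -8.23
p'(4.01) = -9.26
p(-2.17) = -14.00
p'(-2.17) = 11.13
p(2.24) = 2.99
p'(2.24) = -3.42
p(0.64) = 4.24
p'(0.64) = 1.86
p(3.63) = -4.95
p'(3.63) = -8.01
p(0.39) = 3.68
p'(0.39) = 2.68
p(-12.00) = -282.86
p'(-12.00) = 43.57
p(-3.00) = -24.38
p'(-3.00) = 13.87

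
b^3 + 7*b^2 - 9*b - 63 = (b - 3)*(b + 3)*(b + 7)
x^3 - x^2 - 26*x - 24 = (x - 6)*(x + 1)*(x + 4)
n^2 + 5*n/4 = n*(n + 5/4)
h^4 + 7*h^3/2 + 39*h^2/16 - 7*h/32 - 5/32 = (h - 1/4)*(h + 1/4)*(h + 1)*(h + 5/2)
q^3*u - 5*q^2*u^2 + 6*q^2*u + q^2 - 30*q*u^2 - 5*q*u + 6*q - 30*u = (q + 6)*(q - 5*u)*(q*u + 1)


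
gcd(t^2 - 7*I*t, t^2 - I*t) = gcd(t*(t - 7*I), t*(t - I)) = t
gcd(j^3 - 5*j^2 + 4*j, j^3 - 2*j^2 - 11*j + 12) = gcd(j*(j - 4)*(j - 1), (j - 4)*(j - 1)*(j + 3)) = j^2 - 5*j + 4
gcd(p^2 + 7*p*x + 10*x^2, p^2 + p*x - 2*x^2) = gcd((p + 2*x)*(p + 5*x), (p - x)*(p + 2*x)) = p + 2*x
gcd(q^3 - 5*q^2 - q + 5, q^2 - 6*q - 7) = q + 1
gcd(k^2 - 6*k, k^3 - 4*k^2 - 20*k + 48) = k - 6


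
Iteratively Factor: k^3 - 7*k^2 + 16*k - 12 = (k - 3)*(k^2 - 4*k + 4) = (k - 3)*(k - 2)*(k - 2)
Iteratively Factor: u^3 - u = (u - 1)*(u^2 + u) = (u - 1)*(u + 1)*(u)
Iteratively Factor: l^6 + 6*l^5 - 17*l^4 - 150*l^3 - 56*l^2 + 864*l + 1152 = (l + 4)*(l^5 + 2*l^4 - 25*l^3 - 50*l^2 + 144*l + 288) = (l + 3)*(l + 4)*(l^4 - l^3 - 22*l^2 + 16*l + 96) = (l + 3)*(l + 4)^2*(l^3 - 5*l^2 - 2*l + 24) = (l - 3)*(l + 3)*(l + 4)^2*(l^2 - 2*l - 8) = (l - 3)*(l + 2)*(l + 3)*(l + 4)^2*(l - 4)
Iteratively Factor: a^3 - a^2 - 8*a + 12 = (a - 2)*(a^2 + a - 6) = (a - 2)*(a + 3)*(a - 2)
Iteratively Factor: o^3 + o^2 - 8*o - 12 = (o - 3)*(o^2 + 4*o + 4) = (o - 3)*(o + 2)*(o + 2)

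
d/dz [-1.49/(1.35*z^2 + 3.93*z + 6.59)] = (4.023*z + 5.8557)/(1.35*z^2 + 3.93*z + 6.59)^2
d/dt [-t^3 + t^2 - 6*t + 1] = -3*t^2 + 2*t - 6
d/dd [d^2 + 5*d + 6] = 2*d + 5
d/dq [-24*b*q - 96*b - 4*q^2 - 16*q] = -24*b - 8*q - 16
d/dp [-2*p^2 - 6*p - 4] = -4*p - 6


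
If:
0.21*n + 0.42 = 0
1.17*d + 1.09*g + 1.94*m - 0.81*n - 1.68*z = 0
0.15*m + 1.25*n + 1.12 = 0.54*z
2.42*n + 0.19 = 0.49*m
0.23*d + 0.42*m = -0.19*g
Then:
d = 98.99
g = -98.86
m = -9.49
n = -2.00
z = -5.19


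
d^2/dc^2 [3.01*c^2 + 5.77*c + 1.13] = 6.02000000000000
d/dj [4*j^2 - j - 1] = 8*j - 1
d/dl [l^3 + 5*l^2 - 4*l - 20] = 3*l^2 + 10*l - 4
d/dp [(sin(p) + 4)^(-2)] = -2*cos(p)/(sin(p) + 4)^3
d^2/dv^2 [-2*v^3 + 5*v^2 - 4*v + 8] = 10 - 12*v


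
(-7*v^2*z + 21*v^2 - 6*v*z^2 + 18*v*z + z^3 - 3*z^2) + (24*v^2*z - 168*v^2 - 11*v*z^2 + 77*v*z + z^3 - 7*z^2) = 17*v^2*z - 147*v^2 - 17*v*z^2 + 95*v*z + 2*z^3 - 10*z^2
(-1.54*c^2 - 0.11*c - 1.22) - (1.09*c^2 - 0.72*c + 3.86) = -2.63*c^2 + 0.61*c - 5.08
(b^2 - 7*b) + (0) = b^2 - 7*b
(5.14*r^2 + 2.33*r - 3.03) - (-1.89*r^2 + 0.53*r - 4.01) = 7.03*r^2 + 1.8*r + 0.98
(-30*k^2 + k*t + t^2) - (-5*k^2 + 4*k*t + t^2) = -25*k^2 - 3*k*t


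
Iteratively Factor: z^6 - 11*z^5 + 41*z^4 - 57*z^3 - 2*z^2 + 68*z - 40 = (z - 1)*(z^5 - 10*z^4 + 31*z^3 - 26*z^2 - 28*z + 40) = (z - 1)*(z + 1)*(z^4 - 11*z^3 + 42*z^2 - 68*z + 40) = (z - 2)*(z - 1)*(z + 1)*(z^3 - 9*z^2 + 24*z - 20) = (z - 2)^2*(z - 1)*(z + 1)*(z^2 - 7*z + 10) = (z - 2)^3*(z - 1)*(z + 1)*(z - 5)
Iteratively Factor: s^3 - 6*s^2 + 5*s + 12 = (s + 1)*(s^2 - 7*s + 12) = (s - 4)*(s + 1)*(s - 3)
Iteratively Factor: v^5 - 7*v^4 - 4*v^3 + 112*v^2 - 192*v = (v - 4)*(v^4 - 3*v^3 - 16*v^2 + 48*v) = v*(v - 4)*(v^3 - 3*v^2 - 16*v + 48) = v*(v - 4)^2*(v^2 + v - 12) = v*(v - 4)^2*(v + 4)*(v - 3)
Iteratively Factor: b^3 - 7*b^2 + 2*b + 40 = (b - 4)*(b^2 - 3*b - 10) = (b - 5)*(b - 4)*(b + 2)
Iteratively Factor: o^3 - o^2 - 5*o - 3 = (o + 1)*(o^2 - 2*o - 3) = (o - 3)*(o + 1)*(o + 1)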